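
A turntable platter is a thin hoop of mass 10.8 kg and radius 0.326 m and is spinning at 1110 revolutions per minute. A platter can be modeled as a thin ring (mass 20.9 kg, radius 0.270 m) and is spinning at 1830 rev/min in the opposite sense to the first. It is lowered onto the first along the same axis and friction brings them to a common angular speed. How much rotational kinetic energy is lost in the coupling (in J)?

No external torque acts about the common axis, so total angular momentum is conserved.
Moments of inertia: I_A = (10.8)(0.326)² = 1.148 kg·m²; I_B = (20.9)(0.270)² = 1.524 kg·m².
Taking A's sense as positive: L = (1.148)(1110) − (1.524)(1830) = -1514 kg·m²·rpm.
Combined I = 1.148 + 1.524 = 2.671 kg·m².
ω_f = L / I = -1514 / 2.671 = -566.8 rpm.
KE_i = ½ΣIω² = 35730 J; KE_f = ½(2.671)(59.36)² = 4706 J.

ΔKE lost ≈ 31000 J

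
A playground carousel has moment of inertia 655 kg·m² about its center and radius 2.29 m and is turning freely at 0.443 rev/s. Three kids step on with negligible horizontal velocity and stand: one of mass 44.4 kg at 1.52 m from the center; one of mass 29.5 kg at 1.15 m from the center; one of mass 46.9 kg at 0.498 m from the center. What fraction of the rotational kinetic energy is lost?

The added mass arrives with no angular momentum about the center, and any external torque about the center is negligible, so the system's angular momentum is conserved.
Added inertia Σmr² = (44.4)(1.52)² + (29.5)(1.15)² + (46.9)(0.498)² = 153.2 kg·m²; I_f = 655.0 + 153.2 = 808.2 kg·m².
ω_f = I_p ω_i / I_f = (655.0)(0.443) / 808.2 = 0.3590 rev/s.
KE_i = ½(655.0)(2.783 rad/s)² = 2537 J; KE_f = ½(808.2)(2.256)² = 2056 J.
Fraction lost = 0.1896.

fraction ≈ 0.190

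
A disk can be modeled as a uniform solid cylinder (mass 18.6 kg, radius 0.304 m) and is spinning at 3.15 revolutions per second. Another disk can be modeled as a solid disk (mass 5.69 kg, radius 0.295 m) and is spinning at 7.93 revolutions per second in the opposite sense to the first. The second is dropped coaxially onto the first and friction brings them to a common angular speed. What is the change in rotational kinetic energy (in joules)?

The coupling torques are internal; angular momentum about the shared axis is conserved.
Moments of inertia: I_A = ½(18.6)(0.304)² = 0.8595 kg·m²; I_B = ½(5.69)(0.295)² = 0.2476 kg·m².
Taking A's sense as positive: L = (0.8595)(3.15) − (0.2476)(7.93) = 0.7440 kg·m²·rev/s.
Combined I = 0.8595 + 0.2476 = 1.107 kg·m².
ω_f = L / I = 0.7440 / 1.107 = 0.6720 rev/s.
KE_i = ½ΣIω² = 475.7 J; KE_f = ½(1.107)(4.222)² = 9.869 J.

ΔKE ≈ -466 J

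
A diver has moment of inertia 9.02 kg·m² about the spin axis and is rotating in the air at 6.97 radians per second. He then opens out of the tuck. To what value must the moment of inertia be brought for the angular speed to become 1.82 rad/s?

I₂ ≈ 34.5 kg·m²

With no external torque about the axis, L is conserved: I₁ω₁ = I₂ω₂.
I₂ = I₁ω₁ / ω₂ = (9.02)(6.97) / (1.82) = 34.54 kg·m².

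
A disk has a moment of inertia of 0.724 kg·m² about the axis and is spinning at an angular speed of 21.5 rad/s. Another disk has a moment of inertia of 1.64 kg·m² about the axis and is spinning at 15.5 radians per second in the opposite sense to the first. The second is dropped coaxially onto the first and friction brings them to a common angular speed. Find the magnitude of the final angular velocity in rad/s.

No external torque acts about the common axis, so total angular momentum is conserved.
Taking A's sense as positive: L = (0.7240)(21.5) − (1.640)(15.5) = -9.854 kg·m²·rad/s.
Combined I = 0.7240 + 1.640 = 2.364 kg·m².
ω_f = L / I = -9.854 / 2.364 = -4.168 rad/s.

|ω_f| ≈ 4.17 rad/s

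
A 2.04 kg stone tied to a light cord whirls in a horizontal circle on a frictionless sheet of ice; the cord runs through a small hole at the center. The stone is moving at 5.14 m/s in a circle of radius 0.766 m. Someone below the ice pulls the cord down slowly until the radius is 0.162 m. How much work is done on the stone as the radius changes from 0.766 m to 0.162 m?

W ≈ 576 J

Central (radial) force ⇒ zero torque about the center ⇒ m v r is constant.
v₂ = v₁ r₁ / r₂ = (5.14)(0.766) / (0.162) = 24.30 m/s.
W = ΔKE = ½m(v₂² − v₁²) = 575.5 J.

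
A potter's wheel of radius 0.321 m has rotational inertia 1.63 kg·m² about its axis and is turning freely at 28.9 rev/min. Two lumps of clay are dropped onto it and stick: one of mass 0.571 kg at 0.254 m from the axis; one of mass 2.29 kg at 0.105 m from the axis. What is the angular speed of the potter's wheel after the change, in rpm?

ω_f ≈ 27.8 rpm

The added mass arrives with no angular momentum about the axis, and any external torque about the axis is negligible, so the system's angular momentum is conserved.
Added inertia Σmr² = (0.571)(0.254)² + (2.29)(0.105)² = 0.06209 kg·m²; I_f = 1.630 + 0.06209 = 1.692 kg·m².
ω_f = I_p ω_i / I_f = (1.630)(28.9) / 1.692 = 27.84 rpm.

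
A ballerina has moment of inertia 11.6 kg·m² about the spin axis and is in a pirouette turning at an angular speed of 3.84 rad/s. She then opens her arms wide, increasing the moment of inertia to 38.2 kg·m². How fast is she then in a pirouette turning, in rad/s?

With no external torque about the axis, L is conserved: I₁ω₁ = I₂ω₂.
ω₂ = I₁ω₁ / I₂ = (11.60)(3.84 rad/s) / (38.20) = 1.166 rad/s.

ω₂ ≈ 1.17 rad/s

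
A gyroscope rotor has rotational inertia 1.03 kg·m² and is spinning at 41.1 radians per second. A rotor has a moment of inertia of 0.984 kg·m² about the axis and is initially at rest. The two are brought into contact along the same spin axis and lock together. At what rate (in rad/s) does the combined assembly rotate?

|ω_f| ≈ 21.0 rad/s

The coupling torques are internal; angular momentum about the shared axis is conserved.
Taking A's sense as positive: L = (1.030)(41.1) = 42.33 kg·m²·rad/s.
Combined I = 1.030 + 0.9840 = 2.014 kg·m².
ω_f = L / I = 42.33 / 2.014 = 21.02 rad/s.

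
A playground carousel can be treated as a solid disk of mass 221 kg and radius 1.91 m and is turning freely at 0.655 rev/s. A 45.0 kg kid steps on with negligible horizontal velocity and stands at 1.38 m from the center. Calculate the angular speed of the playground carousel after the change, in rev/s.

The added mass arrives with no angular momentum about the center, and any external torque about the center is negligible, so the system's angular momentum is conserved.
I_p = ½(221)(1.91)² = 403.1 kg·m².
Added inertia Σmr² = (45.0)(1.38)² = 85.70 kg·m²; I_f = 403.1 + 85.70 = 488.8 kg·m².
ω_f = I_p ω_i / I_f = (403.1)(0.655) / 488.8 = 0.5402 rev/s.

ω_f ≈ 0.540 rev/s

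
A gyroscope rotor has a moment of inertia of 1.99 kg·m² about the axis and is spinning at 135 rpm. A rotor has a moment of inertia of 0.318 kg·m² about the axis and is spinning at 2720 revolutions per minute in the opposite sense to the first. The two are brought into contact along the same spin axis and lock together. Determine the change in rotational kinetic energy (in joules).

ΔKE ≈ -12300 J

No external torque acts about the common axis, so total angular momentum is conserved.
Taking A's sense as positive: L = (1.990)(135) − (0.3180)(2720) = -596.3 kg·m²·rpm.
Combined I = 1.990 + 0.3180 = 2.308 kg·m².
ω_f = L / I = -596.3 / 2.308 = -258.4 rpm.
KE_i = ½ΣIω² = 13100 J; KE_f = ½(2.308)(27.06)² = 844.8 J.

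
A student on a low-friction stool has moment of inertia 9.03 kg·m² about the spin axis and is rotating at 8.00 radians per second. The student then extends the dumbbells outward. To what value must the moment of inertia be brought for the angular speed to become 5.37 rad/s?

With no external torque about the axis, L is conserved: I₁ω₁ = I₂ω₂.
I₂ = I₁ω₁ / ω₂ = (9.03)(8.00) / (5.37) = 13.45 kg·m².

I₂ ≈ 13.5 kg·m²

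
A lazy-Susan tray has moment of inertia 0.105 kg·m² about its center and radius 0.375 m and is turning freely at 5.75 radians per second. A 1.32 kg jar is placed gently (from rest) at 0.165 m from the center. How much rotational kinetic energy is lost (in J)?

No external torque acts about the center; L_before = L_after.
Added inertia Σmr² = (1.32)(0.165)² = 0.03594 kg·m²; I_f = 0.1050 + 0.03594 = 0.1409 kg·m².
ω_f = I_p ω_i / I_f = (0.1050)(5.75) / 0.1409 = 4.284 rad/s.
KE_i = ½(0.1050)(5.750 rad/s)² = 1.736 J; KE_f = ½(0.1409)(4.284)² = 1.293 J.

energy lost ≈ 0.443 J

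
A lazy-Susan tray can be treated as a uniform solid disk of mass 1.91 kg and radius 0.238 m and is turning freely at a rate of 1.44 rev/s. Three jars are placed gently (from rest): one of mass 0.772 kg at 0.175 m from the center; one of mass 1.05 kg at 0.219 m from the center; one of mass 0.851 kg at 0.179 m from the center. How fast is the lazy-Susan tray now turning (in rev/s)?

ω_f ≈ 0.501 rev/s

The added mass arrives with no angular momentum about the center, and any external torque about the center is negligible, so the system's angular momentum is conserved.
I_p = ½(1.91)(0.238)² = 0.05410 kg·m².
Added inertia Σmr² = (0.772)(0.175)² + (1.05)(0.219)² + (0.851)(0.179)² = 0.1013 kg·m²; I_f = 0.05410 + 0.1013 = 0.1554 kg·m².
ω_f = I_p ω_i / I_f = (0.05410)(1.44) / 0.1554 = 0.5014 rev/s.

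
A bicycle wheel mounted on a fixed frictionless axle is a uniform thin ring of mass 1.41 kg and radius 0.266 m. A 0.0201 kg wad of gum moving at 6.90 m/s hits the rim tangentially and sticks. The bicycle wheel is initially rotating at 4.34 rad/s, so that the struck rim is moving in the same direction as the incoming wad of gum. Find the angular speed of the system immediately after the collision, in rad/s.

About the axle the impulsive forces during the collision are internal, so angular momentum about that axis is conserved.
I_p = (1.41)(0.266)² = 0.09977 kg·m². Taking the sense of the wad of gum's angular momentum as positive, L_{wad} = m v R = (0.0201)(6.90)(0.266) = 0.03689 kg·m²/s.
L_i = +I_p ω_p + m v R = +(0.09977)(4.34) + 0.03689 = 0.4699 kg·m²/s.
After sticking, I_f = I_p + m R² = 0.09977 + (0.0201)(0.266)² = 0.1012 kg·m².
ω_f = L_i / I_f = 0.4699 / 0.1012 = 4.644 rad/s.

|ω_f| ≈ 4.64 rad/s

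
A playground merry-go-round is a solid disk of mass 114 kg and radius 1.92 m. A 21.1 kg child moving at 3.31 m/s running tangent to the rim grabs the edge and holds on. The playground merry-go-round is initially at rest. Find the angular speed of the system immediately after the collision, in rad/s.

The axle reaction passes through the axle and exerts no torque about it; angular momentum about the axle is conserved through the impact.
I_p = ½(114)(1.92)² = 210.1 kg·m². Taking the sense of the child's angular momentum as positive, L_{child} = m v R = (21.1)(3.31)(1.92) = 134.1 kg·m²/s.
L_i = 0 + 134.1 = 134.1 kg·m²/s.
After sticking, I_f = I_p + m R² = 210.1 + (21.1)(1.92)² = 287.9 kg·m².
ω_f = L_i / I_f = 134.1 / 287.9 = 0.4658 rad/s.

|ω_f| ≈ 0.466 rad/s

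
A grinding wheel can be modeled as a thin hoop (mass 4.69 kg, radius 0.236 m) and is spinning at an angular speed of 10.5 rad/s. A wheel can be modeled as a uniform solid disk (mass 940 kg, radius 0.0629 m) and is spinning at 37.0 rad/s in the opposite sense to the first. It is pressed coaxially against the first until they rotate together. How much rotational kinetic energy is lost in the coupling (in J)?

No external torque acts about the common axis, so total angular momentum is conserved.
Moments of inertia: I_A = (4.69)(0.236)² = 0.2612 kg·m²; I_B = ½(940)(0.0629)² = 1.860 kg·m².
Taking A's sense as positive: L = (0.2612)(10.5) − (1.860)(37.0) = -66.06 kg·m²·rad/s.
Combined I = 0.2612 + 1.860 = 2.121 kg·m².
ω_f = L / I = -66.06 / 2.121 = -31.15 rad/s.
KE_i = ½ΣIω² = 1287 J; KE_f = ½(2.121)(31.15)² = 1029 J.

ΔKE lost ≈ 258 J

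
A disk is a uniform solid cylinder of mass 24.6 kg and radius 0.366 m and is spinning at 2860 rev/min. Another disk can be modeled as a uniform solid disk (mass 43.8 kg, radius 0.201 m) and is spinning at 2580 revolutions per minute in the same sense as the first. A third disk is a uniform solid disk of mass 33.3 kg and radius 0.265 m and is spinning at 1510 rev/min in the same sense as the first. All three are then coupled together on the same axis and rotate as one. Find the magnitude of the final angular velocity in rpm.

The coupling torques are internal; angular momentum about the shared axis is conserved.
Moments of inertia: I_A = ½(24.6)(0.366)² = 1.648 kg·m²; I_B = ½(43.8)(0.201)² = 0.8848 kg·m²; I_C = ½(33.3)(0.265)² = 1.169 kg·m².
Taking A's sense as positive: L = (1.648)(2860) + (0.8848)(2580) + (1.169)(1510) = 8761 kg·m²·rpm.
Combined I = 1.648 + 0.8848 + 1.169 = 3.702 kg·m².
ω_f = L / I = 8761 / 3.702 = 2367 rpm.

|ω_f| ≈ 2370 rpm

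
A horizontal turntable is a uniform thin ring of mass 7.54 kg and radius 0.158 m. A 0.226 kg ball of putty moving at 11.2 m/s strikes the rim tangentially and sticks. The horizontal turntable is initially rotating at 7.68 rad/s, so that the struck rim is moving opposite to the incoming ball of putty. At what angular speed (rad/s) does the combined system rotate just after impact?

The axle reaction passes through the axle and exerts no torque about it; angular momentum about the axle is conserved through the impact.
I_p = (7.54)(0.158)² = 0.1882 kg·m². Taking the sense of the ball of putty's angular momentum as positive, L_{ball} = m v R = (0.226)(11.2)(0.158) = 0.3999 kg·m²/s.
L_i = −I_p ω_p + m v R = −(0.1882)(7.68) + 0.3999 = -1.046 kg·m²/s.
After sticking, I_f = I_p + m R² = 0.1882 + (0.226)(0.158)² = 0.1939 kg·m².
ω_f = L_i / I_f = -1.046 / 0.1939 = -5.394 rad/s.

|ω_f| ≈ 5.39 rad/s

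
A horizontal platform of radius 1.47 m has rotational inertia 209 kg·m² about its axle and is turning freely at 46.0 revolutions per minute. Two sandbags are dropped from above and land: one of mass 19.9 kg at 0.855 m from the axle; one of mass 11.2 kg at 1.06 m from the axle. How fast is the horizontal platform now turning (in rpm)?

The added mass arrives with no angular momentum about the axle, and any external torque about the axle is negligible, so the system's angular momentum is conserved.
Added inertia Σmr² = (19.9)(0.855)² + (11.2)(1.06)² = 27.13 kg·m²; I_f = 209.0 + 27.13 = 236.1 kg·m².
ω_f = I_p ω_i / I_f = (209.0)(46.0) / 236.1 = 40.71 rpm.

ω_f ≈ 40.7 rpm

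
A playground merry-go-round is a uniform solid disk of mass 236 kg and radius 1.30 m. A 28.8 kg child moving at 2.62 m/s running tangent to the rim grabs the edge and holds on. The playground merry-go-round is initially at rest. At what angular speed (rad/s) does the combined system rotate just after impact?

|ω_f| ≈ 0.395 rad/s

The axle reaction passes through the axle and exerts no torque about it; angular momentum about the axle is conserved through the impact.
I_p = ½(236)(1.30)² = 199.4 kg·m². Taking the sense of the child's angular momentum as positive, L_{child} = m v R = (28.8)(2.62)(1.30) = 98.09 kg·m²/s.
L_i = 0 + 98.09 = 98.09 kg·m²/s.
After sticking, I_f = I_p + m R² = 199.4 + (28.8)(1.30)² = 248.1 kg·m².
ω_f = L_i / I_f = 98.09 / 248.1 = 0.3954 rad/s.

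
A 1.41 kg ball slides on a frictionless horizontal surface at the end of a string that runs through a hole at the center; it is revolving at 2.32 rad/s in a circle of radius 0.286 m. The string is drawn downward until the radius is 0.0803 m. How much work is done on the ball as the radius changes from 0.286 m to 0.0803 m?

W ≈ 3.63 J

The constraining force is radial, so m r² ω about the center is conserved.
ω₂ = ω₁ (r₁/r₂)² = (2.32)(0.286/0.0803)² = 29.43 rad/s.
W = ΔKE = ½m(v₂² − v₁²) = 3.627 J.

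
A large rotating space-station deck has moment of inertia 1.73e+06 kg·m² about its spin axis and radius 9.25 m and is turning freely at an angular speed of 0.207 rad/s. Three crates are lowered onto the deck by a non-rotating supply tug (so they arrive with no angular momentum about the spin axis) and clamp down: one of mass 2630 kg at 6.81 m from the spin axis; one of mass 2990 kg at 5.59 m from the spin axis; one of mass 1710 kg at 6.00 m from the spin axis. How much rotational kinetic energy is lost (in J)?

No external torque acts about the spin axis; L_before = L_after.
Added inertia Σmr² = (2630)(6.81)² + (2990)(5.59)² + (1710)(6.00)² = 2.770e+05 kg·m²; I_f = 1.730e+06 + 2.770e+05 = 2.007e+06 kg·m².
ω_f = I_p ω_i / I_f = (1.730e+06)(0.207) / 2.007e+06 = 0.1784 rad/s.
KE_i = ½(1.730e+06)(0.2070 rad/s)² = 37060 J; KE_f = ½(2.007e+06)(0.1784)² = 31950 J.

energy lost ≈ 5110 J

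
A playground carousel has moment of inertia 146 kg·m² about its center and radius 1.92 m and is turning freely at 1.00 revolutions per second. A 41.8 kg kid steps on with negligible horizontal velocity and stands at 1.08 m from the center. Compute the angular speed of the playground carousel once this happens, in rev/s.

ω_f ≈ 0.750 rev/s

The added mass arrives with no angular momentum about the center, and any external torque about the center is negligible, so the system's angular momentum is conserved.
Added inertia Σmr² = (41.8)(1.08)² = 48.76 kg·m²; I_f = 146.0 + 48.76 = 194.8 kg·m².
ω_f = I_p ω_i / I_f = (146.0)(1.00) / 194.8 = 0.7497 rev/s.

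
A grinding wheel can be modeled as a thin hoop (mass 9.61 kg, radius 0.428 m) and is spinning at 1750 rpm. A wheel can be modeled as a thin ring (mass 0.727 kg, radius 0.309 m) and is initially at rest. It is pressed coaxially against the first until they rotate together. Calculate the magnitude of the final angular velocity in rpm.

|ω_f| ≈ 1680 rpm

The coupling torques are internal; angular momentum about the shared axis is conserved.
Moments of inertia: I_A = (9.61)(0.428)² = 1.760 kg·m²; I_B = (0.727)(0.309)² = 0.06941 kg·m².
Taking A's sense as positive: L = (1.760)(1750) = 3081 kg·m²·rpm.
Combined I = 1.760 + 0.06941 = 1.830 kg·m².
ω_f = L / I = 3081 / 1.830 = 1684 rpm.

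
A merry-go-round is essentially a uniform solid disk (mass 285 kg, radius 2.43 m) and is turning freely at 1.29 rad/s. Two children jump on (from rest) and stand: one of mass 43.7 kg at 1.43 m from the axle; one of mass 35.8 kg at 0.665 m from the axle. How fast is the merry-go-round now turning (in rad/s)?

No external torque acts about the axle; L_before = L_after.
I_p = ½(285)(2.43)² = 841.4 kg·m².
Added inertia Σmr² = (43.7)(1.43)² + (35.8)(0.665)² = 105.2 kg·m²; I_f = 841.4 + 105.2 = 946.6 kg·m².
ω_f = I_p ω_i / I_f = (841.4)(1.29) / 946.6 = 1.147 rad/s.

ω_f ≈ 1.15 rad/s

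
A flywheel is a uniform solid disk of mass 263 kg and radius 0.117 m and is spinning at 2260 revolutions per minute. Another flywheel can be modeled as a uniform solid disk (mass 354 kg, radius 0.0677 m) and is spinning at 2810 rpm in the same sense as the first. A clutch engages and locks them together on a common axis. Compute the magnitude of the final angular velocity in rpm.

|ω_f| ≈ 2430 rpm

The coupling torques are internal; angular momentum about the shared axis is conserved.
Moments of inertia: I_A = ½(263)(0.117)² = 1.800 kg·m²; I_B = ½(354)(0.0677)² = 0.8112 kg·m².
Taking A's sense as positive: L = (1.800)(2260) + (0.8112)(2810) = 6348 kg·m²·rpm.
Combined I = 1.800 + 0.8112 = 2.611 kg·m².
ω_f = L / I = 6348 / 2.611 = 2431 rpm.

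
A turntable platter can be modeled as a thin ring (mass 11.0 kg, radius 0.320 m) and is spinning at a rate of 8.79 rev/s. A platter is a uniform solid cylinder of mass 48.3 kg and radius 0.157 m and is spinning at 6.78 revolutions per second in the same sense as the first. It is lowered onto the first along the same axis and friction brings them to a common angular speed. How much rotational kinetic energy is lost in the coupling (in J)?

The coupling torques are internal; angular momentum about the shared axis is conserved.
Moments of inertia: I_A = (11.0)(0.320)² = 1.126 kg·m²; I_B = ½(48.3)(0.157)² = 0.5953 kg·m².
Taking A's sense as positive: L = (1.126)(8.79) + (0.5953)(6.78) = 13.94 kg·m²·rev/s.
Combined I = 1.126 + 0.5953 = 1.722 kg·m².
ω_f = L / I = 13.94 / 1.722 = 8.095 rev/s.
KE_i = ½ΣIω² = 2258 J; KE_f = ½(1.722)(50.86)² = 2227 J.

ΔKE lost ≈ 31.1 J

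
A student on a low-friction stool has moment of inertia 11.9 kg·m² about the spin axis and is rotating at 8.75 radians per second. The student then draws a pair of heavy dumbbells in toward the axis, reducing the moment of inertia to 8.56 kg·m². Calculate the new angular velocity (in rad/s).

With no external torque about the axis, L is conserved: I₁ω₁ = I₂ω₂.
ω₂ = I₁ω₁ / I₂ = (11.90)(8.75 rad/s) / (8.560) = 12.16 rad/s.

ω₂ ≈ 12.2 rad/s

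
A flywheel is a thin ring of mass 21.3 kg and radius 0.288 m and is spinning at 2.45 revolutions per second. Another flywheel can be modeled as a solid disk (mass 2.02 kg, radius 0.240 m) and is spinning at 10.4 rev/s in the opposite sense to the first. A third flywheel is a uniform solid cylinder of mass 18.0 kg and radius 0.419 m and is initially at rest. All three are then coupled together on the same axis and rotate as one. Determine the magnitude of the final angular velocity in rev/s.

|ω_f| ≈ 1.09 rev/s

No external torque acts about the common axis, so total angular momentum is conserved.
Moments of inertia: I_A = (21.3)(0.288)² = 1.767 kg·m²; I_B = ½(2.02)(0.240)² = 0.05818 kg·m²; I_C = ½(18.0)(0.419)² = 1.580 kg·m².
Taking A's sense as positive: L = (1.767)(2.45) − (0.05818)(10.4) = 3.723 kg·m²·rev/s.
Combined I = 1.767 + 0.05818 + 1.580 = 3.405 kg·m².
ω_f = L / I = 3.723 / 3.405 = 1.094 rev/s.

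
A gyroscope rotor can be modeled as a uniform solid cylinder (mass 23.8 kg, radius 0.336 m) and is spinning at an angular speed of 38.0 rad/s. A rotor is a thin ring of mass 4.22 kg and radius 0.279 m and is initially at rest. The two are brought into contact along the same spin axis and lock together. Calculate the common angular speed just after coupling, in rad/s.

|ω_f| ≈ 30.5 rad/s

The coupling torques are internal; angular momentum about the shared axis is conserved.
Moments of inertia: I_A = ½(23.8)(0.336)² = 1.343 kg·m²; I_B = (4.22)(0.279)² = 0.3285 kg·m².
Taking A's sense as positive: L = (1.343)(38.0) = 51.05 kg·m²·rad/s.
Combined I = 1.343 + 0.3285 = 1.672 kg·m².
ω_f = L / I = 51.05 / 1.672 = 30.53 rad/s.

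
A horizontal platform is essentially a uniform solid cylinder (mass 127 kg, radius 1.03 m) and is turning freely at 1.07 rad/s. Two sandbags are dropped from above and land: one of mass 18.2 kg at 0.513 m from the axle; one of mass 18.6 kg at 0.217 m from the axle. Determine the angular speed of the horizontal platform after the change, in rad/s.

The added mass arrives with no angular momentum about the axle, and any external torque about the axle is negligible, so the system's angular momentum is conserved.
I_p = ½(127)(1.03)² = 67.37 kg·m².
Added inertia Σmr² = (18.2)(0.513)² + (18.6)(0.217)² = 5.666 kg·m²; I_f = 67.37 + 5.666 = 73.03 kg·m².
ω_f = I_p ω_i / I_f = (67.37)(1.07) / 73.03 = 0.9870 rad/s.

ω_f ≈ 0.987 rad/s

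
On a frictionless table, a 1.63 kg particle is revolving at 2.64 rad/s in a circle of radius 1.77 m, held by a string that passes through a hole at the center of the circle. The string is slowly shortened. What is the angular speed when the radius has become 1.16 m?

ω₂ ≈ 6.15 rad/s

No torque about the axis ⇒ m r₁² ω₁ = m r₂² ω₂.
ω₂ = ω₁ (r₁/r₂)² = (2.64)(1.77/1.16)² = 6.147 rad/s.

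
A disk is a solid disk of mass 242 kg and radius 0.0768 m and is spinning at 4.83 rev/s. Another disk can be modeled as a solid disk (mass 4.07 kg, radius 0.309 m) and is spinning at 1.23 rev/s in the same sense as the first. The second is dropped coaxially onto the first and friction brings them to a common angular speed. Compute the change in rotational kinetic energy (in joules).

ΔKE ≈ -39.1 J

The coupling torques are internal; angular momentum about the shared axis is conserved.
Moments of inertia: I_A = ½(242)(0.0768)² = 0.7137 kg·m²; I_B = ½(4.07)(0.309)² = 0.1943 kg·m².
Taking A's sense as positive: L = (0.7137)(4.83) + (0.1943)(1.23) = 3.686 kg·m²·rev/s.
Combined I = 0.7137 + 0.1943 = 0.9080 kg·m².
ω_f = L / I = 3.686 / 0.9080 = 4.060 rev/s.
KE_i = ½ΣIω² = 334.5 J; KE_f = ½(0.9080)(25.51)² = 295.4 J.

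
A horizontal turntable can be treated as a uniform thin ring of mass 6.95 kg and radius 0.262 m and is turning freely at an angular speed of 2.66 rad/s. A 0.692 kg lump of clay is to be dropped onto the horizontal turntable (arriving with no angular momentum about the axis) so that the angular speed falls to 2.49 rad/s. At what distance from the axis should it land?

r ≈ 0.217 m

No external torque acts about the axis; L_before = L_after.
I_p = (6.95)(0.262)² = 0.4771 kg·m².
I_p ω_i = (I_p + m r²) ω_f ⇒ m r² = I_p(ω_i/ω_f − 1) = 0.4771(2.66/2.49 − 1) = 0.03257 kg·m².
r = √(0.03257/0.692) = 0.2170 m.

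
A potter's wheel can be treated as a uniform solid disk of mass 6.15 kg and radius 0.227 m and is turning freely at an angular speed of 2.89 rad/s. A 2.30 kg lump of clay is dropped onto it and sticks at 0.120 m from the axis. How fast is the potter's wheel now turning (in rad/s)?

ω_f ≈ 2.39 rad/s

The added mass arrives with no angular momentum about the axis, and any external torque about the axis is negligible, so the system's angular momentum is conserved.
I_p = ½(6.15)(0.227)² = 0.1585 kg·m².
Added inertia Σmr² = (2.30)(0.120)² = 0.03312 kg·m²; I_f = 0.1585 + 0.03312 = 0.1916 kg·m².
ω_f = I_p ω_i / I_f = (0.1585)(2.89) / 0.1916 = 2.390 rad/s.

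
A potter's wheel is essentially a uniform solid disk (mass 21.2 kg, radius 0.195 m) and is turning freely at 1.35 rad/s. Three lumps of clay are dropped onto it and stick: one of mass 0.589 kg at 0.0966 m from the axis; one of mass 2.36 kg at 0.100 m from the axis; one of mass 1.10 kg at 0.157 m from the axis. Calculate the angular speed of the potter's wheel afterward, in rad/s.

ω_f ≈ 1.18 rad/s

No external torque acts about the axis; L_before = L_after.
I_p = ½(21.2)(0.195)² = 0.4031 kg·m².
Added inertia Σmr² = (0.589)(0.0966)² + (2.36)(0.100)² + (1.10)(0.157)² = 0.05621 kg·m²; I_f = 0.4031 + 0.05621 = 0.4593 kg·m².
ω_f = I_p ω_i / I_f = (0.4031)(1.35) / 0.4593 = 1.185 rad/s.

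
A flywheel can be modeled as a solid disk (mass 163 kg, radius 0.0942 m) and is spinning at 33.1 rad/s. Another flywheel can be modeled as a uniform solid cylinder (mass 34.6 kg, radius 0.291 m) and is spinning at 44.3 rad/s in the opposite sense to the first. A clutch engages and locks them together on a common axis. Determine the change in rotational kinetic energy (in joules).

ΔKE ≈ -1450 J

No external torque acts about the common axis, so total angular momentum is conserved.
Moments of inertia: I_A = ½(163)(0.0942)² = 0.7232 kg·m²; I_B = ½(34.6)(0.291)² = 1.465 kg·m².
Taking A's sense as positive: L = (0.7232)(33.1) − (1.465)(44.3) = -40.96 kg·m²·rad/s.
Combined I = 0.7232 + 1.465 = 2.188 kg·m².
ω_f = L / I = -40.96 / 2.188 = -18.72 rad/s.
KE_i = ½ΣIω² = 1834 J; KE_f = ½(2.188)(18.72)² = 383.4 J.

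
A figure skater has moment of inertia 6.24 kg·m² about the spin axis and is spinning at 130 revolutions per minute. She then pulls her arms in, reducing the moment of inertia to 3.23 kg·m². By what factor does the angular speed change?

Angular momentum about the spin axis is conserved since the torque about it is zero.
ω₂/ω₁ = I₁/I₂ = 6.240 / 3.230 = 1.932.

ω₂/ω₁ ≈ 1.93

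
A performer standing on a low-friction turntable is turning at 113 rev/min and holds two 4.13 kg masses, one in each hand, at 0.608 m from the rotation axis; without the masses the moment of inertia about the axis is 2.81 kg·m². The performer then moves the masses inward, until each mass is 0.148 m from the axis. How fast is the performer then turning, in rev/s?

ω₂ ≈ 3.69 rev/s

No external torque acts about the spin axis, so angular momentum is conserved.
I₁ = 2.81 + 2(4.13)(0.608)² = 5.863 kg·m²; I₂ = 2.81 + 2(4.13)(0.148)² = 2.991 kg·m².
ω₂ = I₁ω₁ / I₂ = (5.863)(113 rpm) / (2.991) = 221.5 rpm = 3.692 rev/s.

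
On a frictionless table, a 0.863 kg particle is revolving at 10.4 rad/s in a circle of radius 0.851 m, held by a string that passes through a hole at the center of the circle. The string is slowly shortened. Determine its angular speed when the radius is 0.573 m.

ω₂ ≈ 22.9 rad/s

No torque about the axis ⇒ m r₁² ω₁ = m r₂² ω₂.
ω₂ = ω₁ (r₁/r₂)² = (10.4)(0.851/0.573)² = 22.94 rad/s.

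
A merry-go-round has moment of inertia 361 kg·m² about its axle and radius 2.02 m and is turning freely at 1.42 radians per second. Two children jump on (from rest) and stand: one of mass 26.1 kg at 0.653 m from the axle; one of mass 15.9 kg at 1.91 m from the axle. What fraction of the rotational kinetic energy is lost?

fraction ≈ 0.161

No external torque acts about the axle; L_before = L_after.
Added inertia Σmr² = (26.1)(0.653)² + (15.9)(1.91)² = 69.13 kg·m²; I_f = 361.0 + 69.13 = 430.1 kg·m².
ω_f = I_p ω_i / I_f = (361.0)(1.42) / 430.1 = 1.192 rad/s.
KE_i = ½(361.0)(1.420 rad/s)² = 364.0 J; KE_f = ½(430.1)(1.192)² = 305.5 J.
Fraction lost = 0.1607.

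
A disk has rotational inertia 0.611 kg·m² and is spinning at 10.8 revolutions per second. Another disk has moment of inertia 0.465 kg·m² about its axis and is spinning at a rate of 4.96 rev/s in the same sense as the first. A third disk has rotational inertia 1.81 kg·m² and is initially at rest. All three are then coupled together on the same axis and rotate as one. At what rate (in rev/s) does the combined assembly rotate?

|ω_f| ≈ 3.09 rev/s

No external torque acts about the common axis, so total angular momentum is conserved.
Taking A's sense as positive: L = (0.6110)(10.8) + (0.4650)(4.96) = 8.905 kg·m²·rev/s.
Combined I = 0.6110 + 0.4650 + 1.810 = 2.886 kg·m².
ω_f = L / I = 8.905 / 2.886 = 3.086 rev/s.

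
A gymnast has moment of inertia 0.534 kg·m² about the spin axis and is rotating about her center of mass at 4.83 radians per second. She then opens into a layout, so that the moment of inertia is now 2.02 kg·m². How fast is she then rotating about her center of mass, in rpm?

With no external torque about the axis, L is conserved: I₁ω₁ = I₂ω₂.
ω₂ = I₁ω₁ / I₂ = (0.5340)(4.83 rad/s) / (2.020) = 1.277 rad/s = 12.19 rpm.

ω₂ ≈ 12.2 rpm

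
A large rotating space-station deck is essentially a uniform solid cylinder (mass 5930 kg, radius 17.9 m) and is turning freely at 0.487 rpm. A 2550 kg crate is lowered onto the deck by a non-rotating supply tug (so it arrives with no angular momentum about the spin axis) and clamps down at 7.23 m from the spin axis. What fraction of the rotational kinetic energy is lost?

fraction ≈ 0.123

No external torque acts about the spin axis; L_before = L_after.
I_p = ½(5930)(17.9)² = 9.500e+05 kg·m².
Added inertia Σmr² = (2550)(7.23)² = 1.333e+05 kg·m²; I_f = 9.500e+05 + 1.333e+05 = 1.083e+06 kg·m².
ω_f = I_p ω_i / I_f = (9.500e+05)(0.487) / 1.083e+06 = 0.4271 rpm.
KE_i = ½(9.500e+05)(0.05100 rad/s)² = 1235 J; KE_f = ½(1.083e+06)(0.04472)² = 1083 J.
Fraction lost = 0.1230.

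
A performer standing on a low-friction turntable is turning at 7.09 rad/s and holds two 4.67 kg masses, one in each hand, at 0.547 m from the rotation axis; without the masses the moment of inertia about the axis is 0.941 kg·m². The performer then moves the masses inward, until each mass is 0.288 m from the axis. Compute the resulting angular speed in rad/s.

Angular momentum about the spin axis is conserved since the torque about it is zero.
I₁ = 0.941 + 2(4.67)(0.547)² = 3.736 kg·m²; I₂ = 0.941 + 2(4.67)(0.288)² = 1.716 kg·m².
ω₂ = I₁ω₁ / I₂ = (3.736)(7.09 rad/s) / (1.716) = 15.44 rad/s.

ω₂ ≈ 15.4 rad/s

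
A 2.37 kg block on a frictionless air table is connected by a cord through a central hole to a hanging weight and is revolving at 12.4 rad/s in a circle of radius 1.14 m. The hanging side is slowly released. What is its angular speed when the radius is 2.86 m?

No torque about the axis ⇒ m r₁² ω₁ = m r₂² ω₂.
ω₂ = ω₁ (r₁/r₂)² = (12.4)(1.14/2.86)² = 1.970 rad/s.

ω₂ ≈ 1.97 rad/s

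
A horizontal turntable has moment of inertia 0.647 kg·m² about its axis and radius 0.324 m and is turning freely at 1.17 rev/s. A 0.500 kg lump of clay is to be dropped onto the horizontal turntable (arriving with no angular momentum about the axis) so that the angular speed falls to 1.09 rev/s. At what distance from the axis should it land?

The added mass arrives with no angular momentum about the axis, and any external torque about the axis is negligible, so the system's angular momentum is conserved.
I_p ω_i = (I_p + m r²) ω_f ⇒ m r² = I_p(ω_i/ω_f − 1) = 0.6470(1.17/1.09 − 1) = 0.04749 kg·m².
r = √(0.04749/0.500) = 0.3082 m.

r ≈ 0.308 m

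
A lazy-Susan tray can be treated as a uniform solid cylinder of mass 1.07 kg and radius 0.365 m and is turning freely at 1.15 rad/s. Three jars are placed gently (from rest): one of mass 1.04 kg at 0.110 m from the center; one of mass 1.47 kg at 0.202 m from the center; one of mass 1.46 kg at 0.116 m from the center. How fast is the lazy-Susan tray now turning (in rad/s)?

No external torque acts about the center; L_before = L_after.
I_p = ½(1.07)(0.365)² = 0.07128 kg·m².
Added inertia Σmr² = (1.04)(0.110)² + (1.47)(0.202)² + (1.46)(0.116)² = 0.09221 kg·m²; I_f = 0.07128 + 0.09221 = 0.1635 kg·m².
ω_f = I_p ω_i / I_f = (0.07128)(1.15) / 0.1635 = 0.5014 rad/s.

ω_f ≈ 0.501 rad/s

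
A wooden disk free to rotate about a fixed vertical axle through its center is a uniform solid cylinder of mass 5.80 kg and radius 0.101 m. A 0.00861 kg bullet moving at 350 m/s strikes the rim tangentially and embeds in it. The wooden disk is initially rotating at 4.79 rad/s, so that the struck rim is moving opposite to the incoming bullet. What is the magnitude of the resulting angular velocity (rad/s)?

|ω_f| ≈ 5.48 rad/s

The axle reaction passes through the axle and exerts no torque about it; angular momentum about the axle is conserved through the impact.
I_p = ½(5.80)(0.101)² = 0.02958 kg·m². Taking the sense of the bullet's angular momentum as positive, L_{bullet} = m v R = (0.00861)(350)(0.101) = 0.3044 kg·m²/s.
L_i = −I_p ω_p + m v R = −(0.02958)(4.79) + 0.3044 = 0.1627 kg·m²/s.
After sticking, I_f = I_p + m R² = 0.02958 + (0.00861)(0.101)² = 0.02967 kg·m².
ω_f = L_i / I_f = 0.1627 / 0.02967 = 5.482 rad/s.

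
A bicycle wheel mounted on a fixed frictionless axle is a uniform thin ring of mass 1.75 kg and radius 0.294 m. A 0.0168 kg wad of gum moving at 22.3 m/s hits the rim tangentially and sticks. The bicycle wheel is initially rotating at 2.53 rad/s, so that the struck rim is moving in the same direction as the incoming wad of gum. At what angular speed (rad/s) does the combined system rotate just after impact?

|ω_f| ≈ 3.23 rad/s

About the axle the impulsive forces during the collision are internal, so angular momentum about that axis is conserved.
I_p = (1.75)(0.294)² = 0.1513 kg·m². Taking the sense of the wad of gum's angular momentum as positive, L_{wad} = m v R = (0.0168)(22.3)(0.294) = 0.1101 kg·m²/s.
L_i = +I_p ω_p + m v R = +(0.1513)(2.53) + 0.1101 = 0.4928 kg·m²/s.
After sticking, I_f = I_p + m R² = 0.1513 + (0.0168)(0.294)² = 0.1527 kg·m².
ω_f = L_i / I_f = 0.4928 / 0.1527 = 3.227 rad/s.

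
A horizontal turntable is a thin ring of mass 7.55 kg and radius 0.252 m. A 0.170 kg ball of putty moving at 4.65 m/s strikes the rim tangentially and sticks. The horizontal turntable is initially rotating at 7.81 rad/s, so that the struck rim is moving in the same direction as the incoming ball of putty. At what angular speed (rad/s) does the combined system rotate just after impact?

About the axle the impulsive forces during the collision are internal, so angular momentum about that axis is conserved.
I_p = (7.55)(0.252)² = 0.4795 kg·m². Taking the sense of the ball of putty's angular momentum as positive, L_{ball} = m v R = (0.170)(4.65)(0.252) = 0.1992 kg·m²/s.
L_i = +I_p ω_p + m v R = +(0.4795)(7.81) + 0.1992 = 3.944 kg·m²/s.
After sticking, I_f = I_p + m R² = 0.4795 + (0.170)(0.252)² = 0.4903 kg·m².
ω_f = L_i / I_f = 3.944 / 0.4903 = 8.044 rad/s.

|ω_f| ≈ 8.04 rad/s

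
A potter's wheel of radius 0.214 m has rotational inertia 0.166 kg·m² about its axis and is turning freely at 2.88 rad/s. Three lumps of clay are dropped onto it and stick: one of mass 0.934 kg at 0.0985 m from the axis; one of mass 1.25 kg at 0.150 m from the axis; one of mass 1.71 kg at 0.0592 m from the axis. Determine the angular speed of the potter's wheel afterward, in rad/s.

ω_f ≈ 2.29 rad/s

The added mass arrives with no angular momentum about the axis, and any external torque about the axis is negligible, so the system's angular momentum is conserved.
Added inertia Σmr² = (0.934)(0.0985)² + (1.25)(0.150)² + (1.71)(0.0592)² = 0.04318 kg·m²; I_f = 0.1660 + 0.04318 = 0.2092 kg·m².
ω_f = I_p ω_i / I_f = (0.1660)(2.88) / 0.2092 = 2.285 rad/s.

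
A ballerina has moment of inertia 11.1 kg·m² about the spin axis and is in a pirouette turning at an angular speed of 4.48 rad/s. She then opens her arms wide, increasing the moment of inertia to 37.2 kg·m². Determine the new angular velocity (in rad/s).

ω₂ ≈ 1.34 rad/s

With no external torque about the axis, L is conserved: I₁ω₁ = I₂ω₂.
ω₂ = I₁ω₁ / I₂ = (11.10)(4.48 rad/s) / (37.20) = 1.337 rad/s.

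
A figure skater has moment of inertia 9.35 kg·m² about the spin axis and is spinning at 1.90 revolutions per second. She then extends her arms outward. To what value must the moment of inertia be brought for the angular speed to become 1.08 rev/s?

I₂ ≈ 16.4 kg·m²

No external torque acts about the spin axis, so angular momentum is conserved.
I₂ = I₁ω₁ / ω₂ = (9.35)(1.90) / (1.08) = 16.45 kg·m².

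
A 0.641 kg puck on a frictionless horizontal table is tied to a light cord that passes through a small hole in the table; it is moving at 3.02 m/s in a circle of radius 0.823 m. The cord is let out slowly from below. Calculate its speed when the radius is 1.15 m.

Central (radial) force ⇒ zero torque about the center ⇒ m v r is constant.
v₂ = v₁ r₁ / r₂ = (3.02)(0.823) / (1.15) = 2.161 m/s.

v₂ ≈ 2.16 m/s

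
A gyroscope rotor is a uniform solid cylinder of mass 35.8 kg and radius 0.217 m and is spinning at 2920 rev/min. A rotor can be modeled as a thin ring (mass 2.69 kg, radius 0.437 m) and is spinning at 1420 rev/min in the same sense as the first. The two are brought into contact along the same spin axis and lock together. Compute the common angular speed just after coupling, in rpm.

The coupling torques are internal; angular momentum about the shared axis is conserved.
Moments of inertia: I_A = ½(35.8)(0.217)² = 0.8429 kg·m²; I_B = (2.69)(0.437)² = 0.5137 kg·m².
Taking A's sense as positive: L = (0.8429)(2920) + (0.5137)(1420) = 3191 kg·m²·rpm.
Combined I = 0.8429 + 0.5137 = 1.357 kg·m².
ω_f = L / I = 3191 / 1.357 = 2352 rpm.

|ω_f| ≈ 2350 rpm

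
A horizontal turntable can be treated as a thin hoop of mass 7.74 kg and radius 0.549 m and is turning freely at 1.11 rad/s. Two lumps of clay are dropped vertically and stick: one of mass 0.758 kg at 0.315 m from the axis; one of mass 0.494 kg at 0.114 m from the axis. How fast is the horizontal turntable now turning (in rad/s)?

No external torque acts about the axis; L_before = L_after.
I_p = (7.74)(0.549)² = 2.333 kg·m².
Added inertia Σmr² = (0.758)(0.315)² + (0.494)(0.114)² = 0.08163 kg·m²; I_f = 2.333 + 0.08163 = 2.414 kg·m².
ω_f = I_p ω_i / I_f = (2.333)(1.11) / 2.414 = 1.072 rad/s.

ω_f ≈ 1.07 rad/s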